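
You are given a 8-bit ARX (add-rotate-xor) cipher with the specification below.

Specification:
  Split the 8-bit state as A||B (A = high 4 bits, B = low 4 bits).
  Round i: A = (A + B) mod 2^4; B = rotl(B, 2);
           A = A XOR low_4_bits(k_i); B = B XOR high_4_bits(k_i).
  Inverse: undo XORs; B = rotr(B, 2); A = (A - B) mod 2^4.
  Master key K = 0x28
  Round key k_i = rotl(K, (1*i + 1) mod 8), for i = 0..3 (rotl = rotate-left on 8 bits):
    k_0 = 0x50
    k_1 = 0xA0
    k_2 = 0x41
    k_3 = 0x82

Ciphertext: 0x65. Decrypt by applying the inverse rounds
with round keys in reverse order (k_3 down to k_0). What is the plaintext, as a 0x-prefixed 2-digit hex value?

s_0 = ciphertext = 0x65
s_1 = InvRound(s_0, k_3) = 0xD7
s_2 = InvRound(s_1, k_2) = 0x0C
s_3 = InvRound(s_2, k_1) = 0x79
s_4 = InvRound(s_3, k_0) = 0x43

0x43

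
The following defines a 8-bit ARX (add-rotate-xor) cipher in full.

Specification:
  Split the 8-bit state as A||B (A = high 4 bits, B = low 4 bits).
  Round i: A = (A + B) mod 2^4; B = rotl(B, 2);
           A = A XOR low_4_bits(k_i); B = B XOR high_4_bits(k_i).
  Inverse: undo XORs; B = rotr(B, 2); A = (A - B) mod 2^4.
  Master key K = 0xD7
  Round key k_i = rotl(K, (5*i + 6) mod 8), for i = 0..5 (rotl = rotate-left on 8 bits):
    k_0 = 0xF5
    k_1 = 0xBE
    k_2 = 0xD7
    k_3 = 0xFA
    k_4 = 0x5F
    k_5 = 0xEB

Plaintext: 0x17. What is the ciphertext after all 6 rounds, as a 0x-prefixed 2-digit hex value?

0xA0

s_0 = plaintext = 0x17
s_1 = Round(s_0, k_0) = 0xD2
s_2 = Round(s_1, k_1) = 0x13
s_3 = Round(s_2, k_2) = 0x31
s_4 = Round(s_3, k_3) = 0xEB
s_5 = Round(s_4, k_4) = 0x6B
s_6 = Round(s_5, k_5) = 0xA0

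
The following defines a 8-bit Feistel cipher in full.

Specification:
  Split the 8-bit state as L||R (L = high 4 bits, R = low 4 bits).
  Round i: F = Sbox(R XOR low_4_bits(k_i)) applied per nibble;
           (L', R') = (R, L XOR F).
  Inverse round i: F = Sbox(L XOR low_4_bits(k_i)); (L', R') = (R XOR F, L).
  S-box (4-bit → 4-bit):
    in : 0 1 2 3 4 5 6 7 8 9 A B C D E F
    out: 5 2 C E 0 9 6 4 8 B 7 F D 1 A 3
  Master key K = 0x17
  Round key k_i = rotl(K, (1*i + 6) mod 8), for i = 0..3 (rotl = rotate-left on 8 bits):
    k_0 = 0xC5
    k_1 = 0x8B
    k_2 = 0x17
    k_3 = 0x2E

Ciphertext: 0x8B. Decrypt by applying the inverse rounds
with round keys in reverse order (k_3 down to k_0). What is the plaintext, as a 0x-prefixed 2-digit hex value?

0x7D

s_0 = ciphertext = 0x8B
s_1 = InvRound(s_0, k_3) = 0xD8
s_2 = InvRound(s_1, k_2) = 0xFD
s_3 = InvRound(s_2, k_1) = 0xDF
s_4 = InvRound(s_3, k_0) = 0x7D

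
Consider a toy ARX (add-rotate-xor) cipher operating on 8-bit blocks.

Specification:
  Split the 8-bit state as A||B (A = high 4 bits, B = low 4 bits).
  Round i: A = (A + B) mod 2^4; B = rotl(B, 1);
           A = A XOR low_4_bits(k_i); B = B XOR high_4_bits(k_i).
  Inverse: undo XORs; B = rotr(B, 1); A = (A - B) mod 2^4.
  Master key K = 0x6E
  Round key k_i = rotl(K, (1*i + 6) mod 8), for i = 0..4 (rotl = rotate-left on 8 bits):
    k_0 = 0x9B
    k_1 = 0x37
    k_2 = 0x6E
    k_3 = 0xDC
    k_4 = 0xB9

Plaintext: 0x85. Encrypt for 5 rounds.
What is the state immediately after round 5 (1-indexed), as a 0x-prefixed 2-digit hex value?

0x03

s_0 = plaintext = 0x85
s_1 = Round(s_0, k_0) = 0x63
s_2 = Round(s_1, k_1) = 0xE5
s_3 = Round(s_2, k_2) = 0xDC
s_4 = Round(s_3, k_3) = 0x54
s_5 = Round(s_4, k_4) = 0x03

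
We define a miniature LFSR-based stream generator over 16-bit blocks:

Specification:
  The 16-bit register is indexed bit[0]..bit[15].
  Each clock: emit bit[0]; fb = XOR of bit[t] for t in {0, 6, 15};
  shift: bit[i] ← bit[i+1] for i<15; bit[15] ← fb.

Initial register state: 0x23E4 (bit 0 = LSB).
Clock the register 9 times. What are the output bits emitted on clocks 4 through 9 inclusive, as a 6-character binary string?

001111

reg_0 = 0x23E4
clock 1: out=0, reg = 0x91F2
clock 2: out=0, reg = 0x48F9
clock 3: out=1, reg = 0x247C
clock 4: out=0, reg = 0x923E
clock 5: out=0, reg = 0xC91F
clock 6: out=1, reg = 0x648F
clock 7: out=1, reg = 0xB247
clock 8: out=1, reg = 0xD923
clock 9: out=1, reg = 0x6C91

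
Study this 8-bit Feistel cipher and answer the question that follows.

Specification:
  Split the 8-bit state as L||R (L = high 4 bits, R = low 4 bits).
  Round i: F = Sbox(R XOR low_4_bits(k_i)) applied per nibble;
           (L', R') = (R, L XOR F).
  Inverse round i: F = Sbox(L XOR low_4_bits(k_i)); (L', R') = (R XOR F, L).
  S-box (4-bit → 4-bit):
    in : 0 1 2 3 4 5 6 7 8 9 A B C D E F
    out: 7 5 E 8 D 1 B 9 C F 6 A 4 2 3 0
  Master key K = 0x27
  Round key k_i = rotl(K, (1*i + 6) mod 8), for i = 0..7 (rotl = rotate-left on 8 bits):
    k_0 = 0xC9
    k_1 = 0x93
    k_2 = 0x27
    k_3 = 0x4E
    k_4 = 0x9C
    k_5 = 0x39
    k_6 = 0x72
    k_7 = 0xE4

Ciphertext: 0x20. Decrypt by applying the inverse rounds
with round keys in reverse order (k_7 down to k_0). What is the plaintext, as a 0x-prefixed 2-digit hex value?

s_0 = ciphertext = 0x20
s_1 = InvRound(s_0, k_7) = 0xB2
s_2 = InvRound(s_1, k_6) = 0xDB
s_3 = InvRound(s_2, k_5) = 0x6D
s_4 = InvRound(s_3, k_4) = 0xB6
s_5 = InvRound(s_4, k_3) = 0x7B
s_6 = InvRound(s_5, k_2) = 0xC7
s_7 = InvRound(s_6, k_1) = 0x7C
s_8 = InvRound(s_7, k_0) = 0xF7

0xF7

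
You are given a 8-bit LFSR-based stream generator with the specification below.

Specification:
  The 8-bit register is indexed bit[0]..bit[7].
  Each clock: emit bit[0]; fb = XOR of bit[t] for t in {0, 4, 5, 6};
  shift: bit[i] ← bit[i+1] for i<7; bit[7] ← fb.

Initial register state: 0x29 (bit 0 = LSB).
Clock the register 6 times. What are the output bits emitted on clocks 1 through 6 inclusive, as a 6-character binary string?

reg_0 = 0x29
clock 1: out=1, reg = 0x14
clock 2: out=0, reg = 0x8A
clock 3: out=0, reg = 0x45
clock 4: out=1, reg = 0x22
clock 5: out=0, reg = 0x91
clock 6: out=1, reg = 0x48

100101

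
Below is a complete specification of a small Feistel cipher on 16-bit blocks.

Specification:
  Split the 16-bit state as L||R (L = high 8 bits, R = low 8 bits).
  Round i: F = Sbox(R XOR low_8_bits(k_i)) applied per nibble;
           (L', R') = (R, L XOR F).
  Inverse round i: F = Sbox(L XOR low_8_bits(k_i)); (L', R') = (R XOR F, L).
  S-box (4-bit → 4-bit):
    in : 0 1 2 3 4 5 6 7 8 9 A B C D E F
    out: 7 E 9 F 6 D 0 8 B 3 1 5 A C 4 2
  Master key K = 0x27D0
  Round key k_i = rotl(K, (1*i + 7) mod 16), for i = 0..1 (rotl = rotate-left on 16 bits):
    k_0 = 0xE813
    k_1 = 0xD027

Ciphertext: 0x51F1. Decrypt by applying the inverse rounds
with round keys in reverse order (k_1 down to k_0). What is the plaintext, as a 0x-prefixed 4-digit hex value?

0x5871

s_0 = ciphertext = 0x51F1
s_1 = InvRound(s_0, k_1) = 0x7151
s_2 = InvRound(s_1, k_0) = 0x5871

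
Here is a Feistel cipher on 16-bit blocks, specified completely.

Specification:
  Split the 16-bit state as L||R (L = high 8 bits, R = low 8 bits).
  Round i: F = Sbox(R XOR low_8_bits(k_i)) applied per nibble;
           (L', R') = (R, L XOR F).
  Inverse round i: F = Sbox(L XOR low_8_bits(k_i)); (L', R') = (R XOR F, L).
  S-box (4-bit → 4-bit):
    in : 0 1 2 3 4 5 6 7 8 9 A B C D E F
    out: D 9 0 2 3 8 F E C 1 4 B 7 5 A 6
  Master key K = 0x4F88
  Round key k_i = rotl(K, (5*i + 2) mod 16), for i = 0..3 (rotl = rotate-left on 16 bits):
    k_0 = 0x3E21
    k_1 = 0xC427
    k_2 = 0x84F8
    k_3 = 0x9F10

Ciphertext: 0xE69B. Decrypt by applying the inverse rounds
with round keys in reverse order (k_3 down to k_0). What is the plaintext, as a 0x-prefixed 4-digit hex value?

0x056B

s_0 = ciphertext = 0xE69B
s_1 = InvRound(s_0, k_3) = 0xF4E6
s_2 = InvRound(s_1, k_2) = 0x31F4
s_3 = InvRound(s_2, k_1) = 0x6B31
s_4 = InvRound(s_3, k_0) = 0x056B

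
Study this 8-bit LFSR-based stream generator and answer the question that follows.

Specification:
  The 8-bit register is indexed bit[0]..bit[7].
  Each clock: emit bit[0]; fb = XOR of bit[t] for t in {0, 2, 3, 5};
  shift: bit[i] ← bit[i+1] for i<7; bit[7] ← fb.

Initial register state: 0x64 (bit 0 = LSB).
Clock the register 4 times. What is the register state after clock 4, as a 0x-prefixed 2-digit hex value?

0x26

reg_0 = 0x64
clock 1: out=0, reg = 0x32
clock 2: out=0, reg = 0x99
clock 3: out=1, reg = 0x4C
clock 4: out=0, reg = 0x26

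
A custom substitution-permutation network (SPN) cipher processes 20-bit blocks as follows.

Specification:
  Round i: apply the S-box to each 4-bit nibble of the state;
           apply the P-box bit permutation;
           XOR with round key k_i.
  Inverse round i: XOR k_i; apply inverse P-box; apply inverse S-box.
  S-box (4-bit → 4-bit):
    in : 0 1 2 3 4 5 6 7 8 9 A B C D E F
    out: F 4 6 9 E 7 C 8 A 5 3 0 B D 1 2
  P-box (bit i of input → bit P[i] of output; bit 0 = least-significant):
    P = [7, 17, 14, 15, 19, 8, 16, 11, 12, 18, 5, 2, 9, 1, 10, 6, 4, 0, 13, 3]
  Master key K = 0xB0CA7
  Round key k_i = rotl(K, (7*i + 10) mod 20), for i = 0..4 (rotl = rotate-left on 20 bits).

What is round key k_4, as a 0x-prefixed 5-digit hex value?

K = 0xB0CA7
k_0 = rotl(K, (7*0+10) mod 20) = rotl(K, 10) = 0x29EC3
k_1 = rotl(K, (7*1+10) mod 20) = rotl(K, 17) = 0xF6194
k_2 = rotl(K, (7*2+10) mod 20) = rotl(K, 4) = 0x0CA7B
k_3 = rotl(K, (7*3+10) mod 20) = rotl(K, 11) = 0x53D86
k_4 = rotl(K, (7*4+10) mod 20) = rotl(K, 18) = 0xEC329

0xEC329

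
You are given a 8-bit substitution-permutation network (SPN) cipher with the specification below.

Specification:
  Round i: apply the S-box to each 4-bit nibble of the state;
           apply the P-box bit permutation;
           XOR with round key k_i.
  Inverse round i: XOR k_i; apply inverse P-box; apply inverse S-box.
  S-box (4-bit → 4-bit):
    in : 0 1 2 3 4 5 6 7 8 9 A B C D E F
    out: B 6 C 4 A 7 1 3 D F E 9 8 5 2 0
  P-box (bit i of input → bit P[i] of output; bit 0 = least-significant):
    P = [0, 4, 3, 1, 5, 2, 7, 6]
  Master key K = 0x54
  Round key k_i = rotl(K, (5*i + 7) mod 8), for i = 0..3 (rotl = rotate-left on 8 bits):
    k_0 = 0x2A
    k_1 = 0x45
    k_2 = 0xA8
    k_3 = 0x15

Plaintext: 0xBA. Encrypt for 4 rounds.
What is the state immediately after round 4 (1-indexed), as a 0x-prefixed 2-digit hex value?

s_0 = plaintext = 0xBA
s_1 = Round(s_0, k_0) = 0x50
s_2 = Round(s_1, k_1) = 0xF2
s_3 = Round(s_2, k_2) = 0xA2
s_4 = Round(s_3, k_3) = 0xDB

0xDB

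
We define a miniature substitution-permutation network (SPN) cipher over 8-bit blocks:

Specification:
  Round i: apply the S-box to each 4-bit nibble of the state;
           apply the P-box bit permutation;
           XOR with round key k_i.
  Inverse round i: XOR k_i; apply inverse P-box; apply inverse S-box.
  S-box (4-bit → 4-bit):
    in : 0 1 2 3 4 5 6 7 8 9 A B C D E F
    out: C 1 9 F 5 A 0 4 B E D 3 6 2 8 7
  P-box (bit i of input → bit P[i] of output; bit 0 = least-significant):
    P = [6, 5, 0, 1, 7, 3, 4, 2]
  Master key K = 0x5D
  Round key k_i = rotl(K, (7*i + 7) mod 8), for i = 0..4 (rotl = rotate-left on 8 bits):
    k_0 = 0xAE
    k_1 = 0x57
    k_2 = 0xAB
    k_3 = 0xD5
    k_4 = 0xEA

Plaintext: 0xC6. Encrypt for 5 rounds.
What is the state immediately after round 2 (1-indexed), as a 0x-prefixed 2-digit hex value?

s_0 = plaintext = 0xC6
s_1 = Round(s_0, k_0) = 0xB6
s_2 = Round(s_1, k_1) = 0xDF
s_3 = Round(s_2, k_2) = 0xC2
s_4 = Round(s_3, k_3) = 0x8F
s_5 = Round(s_4, k_4) = 0x07

0xDF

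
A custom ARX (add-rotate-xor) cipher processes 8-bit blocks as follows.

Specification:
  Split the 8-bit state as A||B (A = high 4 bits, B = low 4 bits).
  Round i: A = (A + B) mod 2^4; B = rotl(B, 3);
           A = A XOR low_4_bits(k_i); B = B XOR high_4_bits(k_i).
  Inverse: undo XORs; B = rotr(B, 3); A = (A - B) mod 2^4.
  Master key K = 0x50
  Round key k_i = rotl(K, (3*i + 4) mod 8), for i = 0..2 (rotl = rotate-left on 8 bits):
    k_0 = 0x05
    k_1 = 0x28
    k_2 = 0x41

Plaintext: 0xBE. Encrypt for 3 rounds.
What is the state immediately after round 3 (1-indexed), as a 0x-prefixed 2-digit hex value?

s_0 = plaintext = 0xBE
s_1 = Round(s_0, k_0) = 0xC7
s_2 = Round(s_1, k_1) = 0xB9
s_3 = Round(s_2, k_2) = 0x58

0x58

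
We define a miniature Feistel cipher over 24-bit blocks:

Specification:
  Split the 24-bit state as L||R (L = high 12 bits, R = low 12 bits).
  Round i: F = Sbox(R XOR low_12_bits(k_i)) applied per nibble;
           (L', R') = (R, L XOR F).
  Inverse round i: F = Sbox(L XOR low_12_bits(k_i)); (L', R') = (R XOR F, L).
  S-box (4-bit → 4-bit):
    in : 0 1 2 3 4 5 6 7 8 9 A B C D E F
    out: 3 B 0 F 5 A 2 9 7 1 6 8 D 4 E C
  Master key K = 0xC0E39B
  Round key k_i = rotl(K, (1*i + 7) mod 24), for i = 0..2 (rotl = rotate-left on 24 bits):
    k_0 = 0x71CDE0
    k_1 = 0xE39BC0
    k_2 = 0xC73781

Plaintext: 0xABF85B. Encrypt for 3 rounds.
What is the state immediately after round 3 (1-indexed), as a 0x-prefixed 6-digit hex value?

s_0 = plaintext = 0xABF85B
s_1 = Round(s_0, k_0) = 0x85B037
s_2 = Round(s_1, k_1) = 0x037092
s_3 = Round(s_2, k_2) = 0x092988

0x092988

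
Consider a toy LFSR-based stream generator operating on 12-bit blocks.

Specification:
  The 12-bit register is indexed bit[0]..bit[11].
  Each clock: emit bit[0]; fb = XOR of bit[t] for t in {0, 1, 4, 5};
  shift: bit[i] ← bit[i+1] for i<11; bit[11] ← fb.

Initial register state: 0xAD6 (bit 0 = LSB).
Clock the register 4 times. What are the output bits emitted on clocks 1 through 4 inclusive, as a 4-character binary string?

0110

reg_0 = 0xAD6
clock 1: out=0, reg = 0x56B
clock 2: out=1, reg = 0xAB5
clock 3: out=1, reg = 0xD5A
clock 4: out=0, reg = 0x6AD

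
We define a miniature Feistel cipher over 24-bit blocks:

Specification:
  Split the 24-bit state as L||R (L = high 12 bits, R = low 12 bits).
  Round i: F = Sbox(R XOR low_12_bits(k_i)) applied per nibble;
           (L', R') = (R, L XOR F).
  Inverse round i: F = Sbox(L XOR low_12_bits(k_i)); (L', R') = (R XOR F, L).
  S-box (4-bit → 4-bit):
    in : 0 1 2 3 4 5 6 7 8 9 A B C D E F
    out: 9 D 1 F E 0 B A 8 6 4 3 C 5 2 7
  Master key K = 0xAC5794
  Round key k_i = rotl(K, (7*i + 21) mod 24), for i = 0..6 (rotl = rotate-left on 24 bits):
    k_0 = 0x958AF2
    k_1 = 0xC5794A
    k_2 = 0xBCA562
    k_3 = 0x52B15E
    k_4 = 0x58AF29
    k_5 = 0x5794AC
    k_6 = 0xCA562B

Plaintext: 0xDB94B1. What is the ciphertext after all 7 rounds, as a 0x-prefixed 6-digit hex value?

s_0 = plaintext = 0xDB94B1
s_1 = Round(s_0, k_0) = 0x4B1F56
s_2 = Round(s_1, k_1) = 0xF56F6D
s_3 = Round(s_2, k_2) = 0xF6DBC1
s_4 = Round(s_3, k_3) = 0xBC1B0A
s_5 = Round(s_4, k_4) = 0xB0A5DE
s_6 = Round(s_5, k_5) = 0x5DE6AB
s_7 = Round(s_6, k_6) = 0x6ABC57

0x6ABC57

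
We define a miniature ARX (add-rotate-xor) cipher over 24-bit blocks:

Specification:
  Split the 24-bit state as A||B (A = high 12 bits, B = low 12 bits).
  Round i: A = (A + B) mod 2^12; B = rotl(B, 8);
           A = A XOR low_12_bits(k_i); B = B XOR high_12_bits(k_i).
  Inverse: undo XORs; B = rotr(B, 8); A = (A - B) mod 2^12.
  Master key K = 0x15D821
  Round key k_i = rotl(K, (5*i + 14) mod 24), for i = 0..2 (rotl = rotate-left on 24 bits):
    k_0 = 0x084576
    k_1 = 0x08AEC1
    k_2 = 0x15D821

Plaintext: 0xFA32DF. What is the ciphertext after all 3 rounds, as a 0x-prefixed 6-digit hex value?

0xAED1CA

s_0 = plaintext = 0xFA32DF
s_1 = Round(s_0, k_0) = 0x7F4FA9
s_2 = Round(s_1, k_1) = 0x95C970
s_3 = Round(s_2, k_2) = 0xAED1CA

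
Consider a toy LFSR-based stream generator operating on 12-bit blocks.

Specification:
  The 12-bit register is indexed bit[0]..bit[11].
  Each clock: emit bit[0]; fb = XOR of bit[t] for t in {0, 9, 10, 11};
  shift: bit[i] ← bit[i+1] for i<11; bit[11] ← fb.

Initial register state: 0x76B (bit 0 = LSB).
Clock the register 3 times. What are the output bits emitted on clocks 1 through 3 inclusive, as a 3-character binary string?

110

reg_0 = 0x76B
clock 1: out=1, reg = 0xBB5
clock 2: out=1, reg = 0xDDA
clock 3: out=0, reg = 0x6ED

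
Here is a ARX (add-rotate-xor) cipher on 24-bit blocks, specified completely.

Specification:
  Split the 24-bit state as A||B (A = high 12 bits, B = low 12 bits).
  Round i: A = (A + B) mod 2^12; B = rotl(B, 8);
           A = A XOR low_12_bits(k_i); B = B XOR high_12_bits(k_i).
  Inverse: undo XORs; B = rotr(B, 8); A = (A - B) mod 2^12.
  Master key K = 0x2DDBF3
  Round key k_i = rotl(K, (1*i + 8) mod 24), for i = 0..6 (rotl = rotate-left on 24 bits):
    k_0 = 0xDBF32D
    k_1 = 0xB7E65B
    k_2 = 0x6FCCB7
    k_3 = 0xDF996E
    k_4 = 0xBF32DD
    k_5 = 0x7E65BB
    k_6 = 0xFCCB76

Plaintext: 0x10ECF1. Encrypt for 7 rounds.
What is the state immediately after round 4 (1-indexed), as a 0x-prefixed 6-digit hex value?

0xAC2A0D

s_0 = plaintext = 0x10ECF1
s_1 = Round(s_0, k_0) = 0xED2C70
s_2 = Round(s_1, k_1) = 0xD19BB9
s_3 = Round(s_2, k_2) = 0x465F47
s_4 = Round(s_3, k_3) = 0xAC2A0D
s_5 = Round(s_4, k_4) = 0x612653
s_6 = Round(s_5, k_5) = 0x9DE483
s_7 = Round(s_6, k_6) = 0x517C84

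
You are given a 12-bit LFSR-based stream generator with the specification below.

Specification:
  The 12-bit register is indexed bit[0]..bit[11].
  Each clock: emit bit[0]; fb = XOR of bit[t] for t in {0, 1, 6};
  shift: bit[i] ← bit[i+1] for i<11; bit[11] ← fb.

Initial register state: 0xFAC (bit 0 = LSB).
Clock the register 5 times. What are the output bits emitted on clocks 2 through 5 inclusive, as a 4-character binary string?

0110

reg_0 = 0xFAC
clock 1: out=0, reg = 0x7D6
clock 2: out=0, reg = 0x3EB
clock 3: out=1, reg = 0x9F5
clock 4: out=1, reg = 0x4FA
clock 5: out=0, reg = 0x27D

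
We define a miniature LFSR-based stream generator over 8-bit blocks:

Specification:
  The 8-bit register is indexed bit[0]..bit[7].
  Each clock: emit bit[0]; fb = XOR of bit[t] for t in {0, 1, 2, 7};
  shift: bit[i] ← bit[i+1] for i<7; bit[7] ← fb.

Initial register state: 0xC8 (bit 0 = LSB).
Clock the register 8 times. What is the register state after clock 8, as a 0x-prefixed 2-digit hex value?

reg_0 = 0xC8
clock 1: out=0, reg = 0xE4
clock 2: out=0, reg = 0x72
clock 3: out=0, reg = 0xB9
clock 4: out=1, reg = 0x5C
clock 5: out=0, reg = 0xAE
clock 6: out=0, reg = 0xD7
clock 7: out=1, reg = 0x6B
clock 8: out=1, reg = 0x35

0x35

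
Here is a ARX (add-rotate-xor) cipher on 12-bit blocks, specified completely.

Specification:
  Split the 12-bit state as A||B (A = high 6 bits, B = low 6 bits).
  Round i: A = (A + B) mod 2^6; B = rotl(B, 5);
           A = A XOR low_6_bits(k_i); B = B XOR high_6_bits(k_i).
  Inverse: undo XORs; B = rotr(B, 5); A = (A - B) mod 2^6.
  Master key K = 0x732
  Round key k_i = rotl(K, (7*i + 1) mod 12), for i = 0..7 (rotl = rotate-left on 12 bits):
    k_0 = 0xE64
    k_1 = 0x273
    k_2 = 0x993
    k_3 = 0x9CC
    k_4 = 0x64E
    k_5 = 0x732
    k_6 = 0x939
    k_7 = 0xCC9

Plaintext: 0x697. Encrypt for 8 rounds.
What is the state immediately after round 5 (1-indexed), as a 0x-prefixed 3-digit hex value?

0x6C3

s_0 = plaintext = 0x697
s_1 = Round(s_0, k_0) = 0x552
s_2 = Round(s_1, k_1) = 0x500
s_3 = Round(s_2, k_2) = 0x1E6
s_4 = Round(s_3, k_3) = 0x874
s_5 = Round(s_4, k_4) = 0x6C3
s_6 = Round(s_5, k_5) = 0xB3D
s_7 = Round(s_6, k_6) = 0x41A
s_8 = Round(s_7, k_7) = 0x8FE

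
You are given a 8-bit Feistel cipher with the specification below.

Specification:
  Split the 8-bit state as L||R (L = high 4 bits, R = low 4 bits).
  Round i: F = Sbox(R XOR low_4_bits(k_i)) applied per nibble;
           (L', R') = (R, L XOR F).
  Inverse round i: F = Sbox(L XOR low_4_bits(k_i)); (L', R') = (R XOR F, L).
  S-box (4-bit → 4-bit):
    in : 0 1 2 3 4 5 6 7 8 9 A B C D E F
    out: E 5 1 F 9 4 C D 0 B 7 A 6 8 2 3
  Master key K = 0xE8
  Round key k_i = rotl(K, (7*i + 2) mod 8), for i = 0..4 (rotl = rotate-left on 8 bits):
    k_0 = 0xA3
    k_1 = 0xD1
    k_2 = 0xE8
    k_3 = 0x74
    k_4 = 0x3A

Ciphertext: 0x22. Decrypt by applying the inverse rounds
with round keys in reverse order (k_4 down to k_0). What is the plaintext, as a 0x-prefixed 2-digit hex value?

s_0 = ciphertext = 0x22
s_1 = InvRound(s_0, k_4) = 0x22
s_2 = InvRound(s_1, k_3) = 0xE2
s_3 = InvRound(s_2, k_2) = 0xEE
s_4 = InvRound(s_3, k_1) = 0xDE
s_5 = InvRound(s_4, k_0) = 0xCD

0xCD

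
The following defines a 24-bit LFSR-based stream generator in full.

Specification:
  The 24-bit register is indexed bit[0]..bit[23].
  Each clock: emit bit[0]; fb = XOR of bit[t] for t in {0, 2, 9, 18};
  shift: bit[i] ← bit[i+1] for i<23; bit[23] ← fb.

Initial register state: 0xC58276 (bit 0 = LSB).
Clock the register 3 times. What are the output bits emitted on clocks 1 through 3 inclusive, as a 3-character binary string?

reg_0 = 0xC58276
clock 1: out=0, reg = 0xE2C13B
clock 2: out=1, reg = 0xF1609D
clock 3: out=1, reg = 0x78B04E

011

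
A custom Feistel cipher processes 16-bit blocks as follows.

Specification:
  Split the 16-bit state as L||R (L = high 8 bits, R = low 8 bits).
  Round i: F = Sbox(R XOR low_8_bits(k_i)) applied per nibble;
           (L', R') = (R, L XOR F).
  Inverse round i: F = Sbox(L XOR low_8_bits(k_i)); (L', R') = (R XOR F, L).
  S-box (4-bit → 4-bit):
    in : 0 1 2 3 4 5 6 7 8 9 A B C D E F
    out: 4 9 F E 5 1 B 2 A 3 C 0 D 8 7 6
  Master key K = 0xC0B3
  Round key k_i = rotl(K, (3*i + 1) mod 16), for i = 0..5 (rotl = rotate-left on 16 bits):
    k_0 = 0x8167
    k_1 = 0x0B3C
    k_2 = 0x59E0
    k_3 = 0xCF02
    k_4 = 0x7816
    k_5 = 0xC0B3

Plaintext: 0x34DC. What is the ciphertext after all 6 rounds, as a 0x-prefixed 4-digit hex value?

0x85E5

s_0 = plaintext = 0x34DC
s_1 = Round(s_0, k_0) = 0xDC34
s_2 = Round(s_1, k_1) = 0x3496
s_3 = Round(s_2, k_2) = 0x961F
s_4 = Round(s_3, k_3) = 0x1F0E
s_5 = Round(s_4, k_4) = 0x0E85
s_6 = Round(s_5, k_5) = 0x85E5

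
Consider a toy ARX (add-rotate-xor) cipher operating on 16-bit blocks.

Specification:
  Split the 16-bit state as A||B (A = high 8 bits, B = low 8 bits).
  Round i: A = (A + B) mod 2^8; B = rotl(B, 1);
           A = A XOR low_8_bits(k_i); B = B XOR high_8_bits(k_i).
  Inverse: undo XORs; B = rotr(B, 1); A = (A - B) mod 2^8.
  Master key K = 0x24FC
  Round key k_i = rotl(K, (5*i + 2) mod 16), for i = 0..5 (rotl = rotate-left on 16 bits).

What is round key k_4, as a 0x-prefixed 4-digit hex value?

0x3F09

K = 0x24FC
k_0 = rotl(K, (5*0+2) mod 16) = rotl(K, 2) = 0x93F0
k_1 = rotl(K, (5*1+2) mod 16) = rotl(K, 7) = 0x7E12
k_2 = rotl(K, (5*2+2) mod 16) = rotl(K, 12) = 0xC24F
k_3 = rotl(K, (5*3+2) mod 16) = rotl(K, 1) = 0x49F8
k_4 = rotl(K, (5*4+2) mod 16) = rotl(K, 6) = 0x3F09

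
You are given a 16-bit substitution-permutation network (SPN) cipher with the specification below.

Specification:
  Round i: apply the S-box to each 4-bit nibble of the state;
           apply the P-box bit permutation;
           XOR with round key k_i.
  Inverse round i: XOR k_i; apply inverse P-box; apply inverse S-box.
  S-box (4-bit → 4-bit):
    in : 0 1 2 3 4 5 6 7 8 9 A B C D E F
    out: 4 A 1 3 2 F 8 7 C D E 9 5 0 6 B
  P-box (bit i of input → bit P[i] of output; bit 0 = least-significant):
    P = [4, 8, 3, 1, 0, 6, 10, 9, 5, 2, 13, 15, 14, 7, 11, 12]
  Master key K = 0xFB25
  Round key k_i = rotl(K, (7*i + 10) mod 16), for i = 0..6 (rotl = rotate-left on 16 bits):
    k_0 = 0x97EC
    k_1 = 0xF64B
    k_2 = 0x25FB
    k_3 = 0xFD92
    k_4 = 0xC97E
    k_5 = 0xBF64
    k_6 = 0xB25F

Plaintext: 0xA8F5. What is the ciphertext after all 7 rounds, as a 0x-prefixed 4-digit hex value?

0x4305

s_0 = plaintext = 0xA8F5
s_1 = Round(s_0, k_0) = 0x2C37
s_2 = Round(s_1, k_1) = 0x9732
s_3 = Round(s_2, k_2) = 0x5D8E
s_4 = Round(s_3, k_3) = 0xA21A
s_5 = Round(s_4, k_4) = 0xD294
s_6 = Round(s_5, k_5) = 0xB845
s_7 = Round(s_6, k_6) = 0x4305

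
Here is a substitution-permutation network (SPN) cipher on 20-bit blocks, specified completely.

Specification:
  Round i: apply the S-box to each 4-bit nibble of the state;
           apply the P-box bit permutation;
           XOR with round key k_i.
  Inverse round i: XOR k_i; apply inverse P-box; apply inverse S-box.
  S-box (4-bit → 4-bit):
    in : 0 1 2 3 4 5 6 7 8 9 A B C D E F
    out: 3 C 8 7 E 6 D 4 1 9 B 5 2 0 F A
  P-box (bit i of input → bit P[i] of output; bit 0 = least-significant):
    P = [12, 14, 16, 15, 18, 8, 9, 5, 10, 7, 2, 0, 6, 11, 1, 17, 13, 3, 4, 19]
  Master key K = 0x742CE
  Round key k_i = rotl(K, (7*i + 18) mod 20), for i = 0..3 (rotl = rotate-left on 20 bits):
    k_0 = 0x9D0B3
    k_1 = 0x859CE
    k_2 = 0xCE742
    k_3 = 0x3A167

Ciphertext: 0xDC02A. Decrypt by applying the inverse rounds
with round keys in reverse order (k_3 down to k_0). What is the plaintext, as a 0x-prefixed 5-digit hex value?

s_0 = ciphertext = 0xDC02A
s_1 = InvRound(s_0, k_3) = 0xA910C
s_2 = InvRound(s_1, k_2) = 0x06BB0
s_3 = InvRound(s_2, k_1) = 0xEB718
s_4 = InvRound(s_3, k_0) = 0x01AE5

0x01AE5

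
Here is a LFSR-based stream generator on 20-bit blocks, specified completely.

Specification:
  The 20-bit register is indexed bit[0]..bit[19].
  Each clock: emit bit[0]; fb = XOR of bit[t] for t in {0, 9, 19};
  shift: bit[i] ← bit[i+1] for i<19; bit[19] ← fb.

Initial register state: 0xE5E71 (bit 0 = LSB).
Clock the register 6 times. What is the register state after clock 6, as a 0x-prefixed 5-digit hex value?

0xD7979

reg_0 = 0xE5E71
clock 1: out=1, reg = 0xF2F38
clock 2: out=0, reg = 0x7979C
clock 3: out=0, reg = 0xBCBCE
clock 4: out=0, reg = 0x5E5E7
clock 5: out=1, reg = 0xAF2F3
clock 6: out=1, reg = 0xD7979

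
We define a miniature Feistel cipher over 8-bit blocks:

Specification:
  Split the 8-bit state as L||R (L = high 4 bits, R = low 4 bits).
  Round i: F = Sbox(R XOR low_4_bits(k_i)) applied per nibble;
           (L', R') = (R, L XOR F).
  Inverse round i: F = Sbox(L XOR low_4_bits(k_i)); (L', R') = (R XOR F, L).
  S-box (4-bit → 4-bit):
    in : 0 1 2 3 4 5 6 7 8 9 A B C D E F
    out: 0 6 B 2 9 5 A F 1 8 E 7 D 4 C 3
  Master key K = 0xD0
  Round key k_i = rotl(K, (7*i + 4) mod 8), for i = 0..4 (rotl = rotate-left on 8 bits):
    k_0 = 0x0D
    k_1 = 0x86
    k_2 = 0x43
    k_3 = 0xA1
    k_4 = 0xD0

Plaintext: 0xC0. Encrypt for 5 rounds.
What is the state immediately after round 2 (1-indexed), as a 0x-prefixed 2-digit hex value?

0x8C

s_0 = plaintext = 0xC0
s_1 = Round(s_0, k_0) = 0x08
s_2 = Round(s_1, k_1) = 0x8C
s_3 = Round(s_2, k_2) = 0xCB
s_4 = Round(s_3, k_3) = 0xB2
s_5 = Round(s_4, k_4) = 0x20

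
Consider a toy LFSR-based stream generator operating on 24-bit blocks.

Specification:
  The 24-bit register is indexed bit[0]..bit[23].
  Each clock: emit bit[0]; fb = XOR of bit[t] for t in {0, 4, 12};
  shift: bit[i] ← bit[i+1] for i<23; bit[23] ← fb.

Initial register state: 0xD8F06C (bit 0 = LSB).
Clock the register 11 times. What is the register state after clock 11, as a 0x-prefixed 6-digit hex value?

reg_0 = 0xD8F06C
clock 1: out=0, reg = 0xEC7836
clock 2: out=0, reg = 0x763C1B
clock 3: out=1, reg = 0xBB1E0D
clock 4: out=1, reg = 0x5D8F06
clock 5: out=0, reg = 0x2EC783
clock 6: out=1, reg = 0x9763C1
clock 7: out=1, reg = 0xCBB1E0
clock 8: out=0, reg = 0xE5D8F0
clock 9: out=0, reg = 0x72EC78
clock 10: out=0, reg = 0xB9763C
clock 11: out=0, reg = 0x5CBB1E

0x5CBB1E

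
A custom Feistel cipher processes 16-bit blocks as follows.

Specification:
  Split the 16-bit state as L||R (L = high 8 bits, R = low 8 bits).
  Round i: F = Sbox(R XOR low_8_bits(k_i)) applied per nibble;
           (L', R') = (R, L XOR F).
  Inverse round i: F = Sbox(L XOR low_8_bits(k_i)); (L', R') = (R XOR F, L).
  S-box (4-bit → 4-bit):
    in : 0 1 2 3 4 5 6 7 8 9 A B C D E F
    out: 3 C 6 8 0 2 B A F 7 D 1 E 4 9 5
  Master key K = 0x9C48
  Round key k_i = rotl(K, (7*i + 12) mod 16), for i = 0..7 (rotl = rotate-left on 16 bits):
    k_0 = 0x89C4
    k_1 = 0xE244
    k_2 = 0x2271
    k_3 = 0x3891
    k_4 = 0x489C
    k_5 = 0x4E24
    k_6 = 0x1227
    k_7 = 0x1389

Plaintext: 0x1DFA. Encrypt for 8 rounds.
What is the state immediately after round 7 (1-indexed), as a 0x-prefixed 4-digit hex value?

0x2757

s_0 = plaintext = 0x1DFA
s_1 = Round(s_0, k_0) = 0xFA94
s_2 = Round(s_1, k_1) = 0x94B9
s_3 = Round(s_2, k_2) = 0xB97B
s_4 = Round(s_3, k_3) = 0x7B24
s_5 = Round(s_4, k_4) = 0x2464
s_6 = Round(s_5, k_5) = 0x6427
s_7 = Round(s_6, k_6) = 0x2757
s_8 = Round(s_7, k_7) = 0x576E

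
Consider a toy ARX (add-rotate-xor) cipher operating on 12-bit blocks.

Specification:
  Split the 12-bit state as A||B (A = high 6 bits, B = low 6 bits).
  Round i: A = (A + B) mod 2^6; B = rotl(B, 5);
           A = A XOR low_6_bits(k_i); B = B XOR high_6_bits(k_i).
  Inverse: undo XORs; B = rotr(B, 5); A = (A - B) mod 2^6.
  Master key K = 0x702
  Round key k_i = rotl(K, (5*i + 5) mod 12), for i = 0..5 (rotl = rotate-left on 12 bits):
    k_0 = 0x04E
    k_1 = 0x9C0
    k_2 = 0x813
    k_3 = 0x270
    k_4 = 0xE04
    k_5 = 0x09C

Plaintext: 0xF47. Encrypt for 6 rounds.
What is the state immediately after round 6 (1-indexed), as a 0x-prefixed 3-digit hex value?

s_0 = plaintext = 0xF47
s_1 = Round(s_0, k_0) = 0x2A2
s_2 = Round(s_1, k_1) = 0xB36
s_3 = Round(s_2, k_2) = 0xC7B
s_4 = Round(s_3, k_3) = 0x734
s_5 = Round(s_4, k_4) = 0x522
s_6 = Round(s_5, k_5) = 0xA93

0xA93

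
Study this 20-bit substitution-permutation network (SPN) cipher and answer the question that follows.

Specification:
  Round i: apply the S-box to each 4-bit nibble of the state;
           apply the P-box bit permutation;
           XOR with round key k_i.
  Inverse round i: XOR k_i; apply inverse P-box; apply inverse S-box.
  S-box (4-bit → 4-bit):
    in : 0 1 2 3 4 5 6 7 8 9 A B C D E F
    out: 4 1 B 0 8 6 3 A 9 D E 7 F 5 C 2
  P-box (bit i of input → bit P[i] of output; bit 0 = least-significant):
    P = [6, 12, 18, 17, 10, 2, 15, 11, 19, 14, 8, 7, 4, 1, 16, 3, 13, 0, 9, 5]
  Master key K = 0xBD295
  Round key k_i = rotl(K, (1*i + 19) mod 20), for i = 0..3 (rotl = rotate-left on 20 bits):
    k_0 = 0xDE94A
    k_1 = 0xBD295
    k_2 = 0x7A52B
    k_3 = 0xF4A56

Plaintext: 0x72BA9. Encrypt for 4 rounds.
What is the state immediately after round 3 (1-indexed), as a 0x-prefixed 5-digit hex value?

s_0 = plaintext = 0x72BA9
s_1 = Round(s_0, k_0) = 0x32035
s_2 = Round(s_1, k_1) = 0xFC38F
s_3 = Round(s_2, k_2) = 0x6B930
s_4 = Round(s_3, k_3) = 0x26BC5

0x6B930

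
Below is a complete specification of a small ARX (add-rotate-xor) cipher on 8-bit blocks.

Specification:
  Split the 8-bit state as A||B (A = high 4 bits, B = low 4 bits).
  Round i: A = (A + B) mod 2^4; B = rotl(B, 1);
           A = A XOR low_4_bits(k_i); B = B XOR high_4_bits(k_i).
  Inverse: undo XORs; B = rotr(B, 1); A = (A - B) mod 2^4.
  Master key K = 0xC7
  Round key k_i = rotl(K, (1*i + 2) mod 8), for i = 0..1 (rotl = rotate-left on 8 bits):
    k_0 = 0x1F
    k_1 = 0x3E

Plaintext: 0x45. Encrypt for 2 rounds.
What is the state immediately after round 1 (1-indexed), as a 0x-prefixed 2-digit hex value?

s_0 = plaintext = 0x45
s_1 = Round(s_0, k_0) = 0x6B
s_2 = Round(s_1, k_1) = 0xF4

0x6B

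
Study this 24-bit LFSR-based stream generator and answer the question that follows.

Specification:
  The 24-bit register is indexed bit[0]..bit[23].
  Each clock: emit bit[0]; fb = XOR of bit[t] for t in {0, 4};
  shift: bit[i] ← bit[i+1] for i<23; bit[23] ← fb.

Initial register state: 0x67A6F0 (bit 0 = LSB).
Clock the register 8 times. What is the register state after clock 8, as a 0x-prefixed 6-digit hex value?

0x9F67A6

reg_0 = 0x67A6F0
clock 1: out=0, reg = 0xB3D378
clock 2: out=0, reg = 0xD9E9BC
clock 3: out=0, reg = 0xECF4DE
clock 4: out=0, reg = 0xF67A6F
clock 5: out=1, reg = 0xFB3D37
clock 6: out=1, reg = 0x7D9E9B
clock 7: out=1, reg = 0x3ECF4D
clock 8: out=1, reg = 0x9F67A6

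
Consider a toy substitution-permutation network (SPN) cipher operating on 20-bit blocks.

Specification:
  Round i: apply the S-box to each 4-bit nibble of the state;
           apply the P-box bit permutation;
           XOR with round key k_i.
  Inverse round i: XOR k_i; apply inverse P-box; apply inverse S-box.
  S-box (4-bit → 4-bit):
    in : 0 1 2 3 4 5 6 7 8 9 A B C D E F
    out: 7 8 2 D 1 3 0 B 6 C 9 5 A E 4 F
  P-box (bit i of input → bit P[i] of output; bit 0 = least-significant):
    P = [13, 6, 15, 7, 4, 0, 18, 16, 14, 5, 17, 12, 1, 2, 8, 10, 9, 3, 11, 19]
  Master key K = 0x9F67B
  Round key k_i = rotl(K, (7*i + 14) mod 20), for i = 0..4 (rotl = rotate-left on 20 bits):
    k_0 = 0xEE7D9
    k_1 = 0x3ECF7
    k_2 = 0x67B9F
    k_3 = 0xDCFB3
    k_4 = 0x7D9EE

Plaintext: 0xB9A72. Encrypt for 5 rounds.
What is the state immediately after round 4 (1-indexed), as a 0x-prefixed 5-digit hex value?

s_0 = plaintext = 0xB9A72
s_1 = Round(s_0, k_0) = 0xFB888
s_2 = Round(s_1, k_1) = 0xD679C
s_3 = Round(s_2, k_2) = 0xB2377
s_4 = Round(s_3, k_3) = 0xEB566
s_5 = Round(s_4, k_4) = 0x790CC

0xEB566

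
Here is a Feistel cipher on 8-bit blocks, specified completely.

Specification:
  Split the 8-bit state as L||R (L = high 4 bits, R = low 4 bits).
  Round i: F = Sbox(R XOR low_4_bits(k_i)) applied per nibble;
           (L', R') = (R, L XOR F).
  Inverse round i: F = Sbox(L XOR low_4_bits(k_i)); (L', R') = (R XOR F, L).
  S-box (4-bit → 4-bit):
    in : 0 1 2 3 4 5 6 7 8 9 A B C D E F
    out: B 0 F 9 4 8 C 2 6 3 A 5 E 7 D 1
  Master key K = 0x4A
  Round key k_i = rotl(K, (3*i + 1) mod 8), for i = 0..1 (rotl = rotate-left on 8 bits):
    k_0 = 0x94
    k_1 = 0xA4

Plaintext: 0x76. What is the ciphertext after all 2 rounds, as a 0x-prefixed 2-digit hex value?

s_0 = plaintext = 0x76
s_1 = Round(s_0, k_0) = 0x68
s_2 = Round(s_1, k_1) = 0x88

0x88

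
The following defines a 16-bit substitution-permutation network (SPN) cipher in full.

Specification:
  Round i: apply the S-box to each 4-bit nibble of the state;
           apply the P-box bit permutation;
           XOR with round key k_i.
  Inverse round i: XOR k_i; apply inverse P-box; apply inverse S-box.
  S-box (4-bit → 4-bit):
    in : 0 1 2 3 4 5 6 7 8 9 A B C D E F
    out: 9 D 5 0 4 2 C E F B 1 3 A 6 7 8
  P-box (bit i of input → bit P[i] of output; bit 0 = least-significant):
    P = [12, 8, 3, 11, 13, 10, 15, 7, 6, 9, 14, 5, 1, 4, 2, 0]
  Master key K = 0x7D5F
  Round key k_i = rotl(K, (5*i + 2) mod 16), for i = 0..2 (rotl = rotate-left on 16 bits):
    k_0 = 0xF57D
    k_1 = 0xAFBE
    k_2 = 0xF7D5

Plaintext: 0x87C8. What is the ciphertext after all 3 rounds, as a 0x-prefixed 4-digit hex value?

0x710F

s_0 = plaintext = 0x87C8
s_1 = Round(s_0, k_0) = 0xAAC2
s_2 = Round(s_1, k_1) = 0xBB74
s_3 = Round(s_2, k_2) = 0x710F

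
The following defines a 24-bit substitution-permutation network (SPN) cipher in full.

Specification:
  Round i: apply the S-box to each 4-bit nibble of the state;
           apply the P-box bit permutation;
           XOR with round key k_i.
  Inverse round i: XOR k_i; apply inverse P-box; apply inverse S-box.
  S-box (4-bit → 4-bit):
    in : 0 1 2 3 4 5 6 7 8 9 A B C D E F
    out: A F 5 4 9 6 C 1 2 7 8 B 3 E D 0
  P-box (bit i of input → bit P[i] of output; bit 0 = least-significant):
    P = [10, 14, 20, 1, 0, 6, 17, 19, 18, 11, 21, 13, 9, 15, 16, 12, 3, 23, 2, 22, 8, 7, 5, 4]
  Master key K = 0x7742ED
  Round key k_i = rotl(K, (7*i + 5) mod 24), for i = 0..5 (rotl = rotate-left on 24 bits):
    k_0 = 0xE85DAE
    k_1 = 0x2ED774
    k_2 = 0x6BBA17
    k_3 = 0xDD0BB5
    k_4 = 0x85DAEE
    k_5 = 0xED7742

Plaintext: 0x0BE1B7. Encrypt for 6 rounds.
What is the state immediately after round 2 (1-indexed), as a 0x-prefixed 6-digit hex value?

s_0 = plaintext = 0x0BE1B7
s_1 = Round(s_0, k_0) = 0x056377
s_2 = Round(s_1, k_1) = 0x8FC3E1
s_3 = Round(s_2, k_2) = 0x517C94
s_4 = Round(s_3, k_3) = 0x1B055A
s_5 = Round(s_4, k_4) = 0x674314
s_6 = Round(s_5, k_5) = 0xC76139

0x8FC3E1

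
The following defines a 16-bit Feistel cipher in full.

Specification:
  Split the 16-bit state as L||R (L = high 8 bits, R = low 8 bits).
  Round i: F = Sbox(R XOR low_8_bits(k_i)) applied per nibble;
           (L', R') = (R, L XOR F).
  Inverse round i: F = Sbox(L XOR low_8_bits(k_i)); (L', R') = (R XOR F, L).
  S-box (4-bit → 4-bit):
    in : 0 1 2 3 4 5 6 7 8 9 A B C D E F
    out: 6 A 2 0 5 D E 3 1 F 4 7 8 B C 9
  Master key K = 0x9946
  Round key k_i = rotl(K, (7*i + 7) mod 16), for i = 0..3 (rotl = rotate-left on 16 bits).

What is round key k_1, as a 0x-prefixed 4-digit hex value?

0xA651

K = 0x9946
k_0 = rotl(K, (7*0+7) mod 16) = rotl(K, 7) = 0xA34C
k_1 = rotl(K, (7*1+7) mod 16) = rotl(K, 14) = 0xA651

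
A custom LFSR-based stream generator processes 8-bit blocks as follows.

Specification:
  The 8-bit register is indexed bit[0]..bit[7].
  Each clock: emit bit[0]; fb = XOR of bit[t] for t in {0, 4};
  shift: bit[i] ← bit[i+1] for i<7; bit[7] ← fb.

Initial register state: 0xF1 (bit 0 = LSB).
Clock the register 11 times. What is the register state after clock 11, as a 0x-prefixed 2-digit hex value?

0xE3

reg_0 = 0xF1
clock 1: out=1, reg = 0x78
clock 2: out=0, reg = 0xBC
clock 3: out=0, reg = 0xDE
clock 4: out=0, reg = 0xEF
clock 5: out=1, reg = 0xF7
clock 6: out=1, reg = 0x7B
clock 7: out=1, reg = 0x3D
clock 8: out=1, reg = 0x1E
clock 9: out=0, reg = 0x8F
clock 10: out=1, reg = 0xC7
clock 11: out=1, reg = 0xE3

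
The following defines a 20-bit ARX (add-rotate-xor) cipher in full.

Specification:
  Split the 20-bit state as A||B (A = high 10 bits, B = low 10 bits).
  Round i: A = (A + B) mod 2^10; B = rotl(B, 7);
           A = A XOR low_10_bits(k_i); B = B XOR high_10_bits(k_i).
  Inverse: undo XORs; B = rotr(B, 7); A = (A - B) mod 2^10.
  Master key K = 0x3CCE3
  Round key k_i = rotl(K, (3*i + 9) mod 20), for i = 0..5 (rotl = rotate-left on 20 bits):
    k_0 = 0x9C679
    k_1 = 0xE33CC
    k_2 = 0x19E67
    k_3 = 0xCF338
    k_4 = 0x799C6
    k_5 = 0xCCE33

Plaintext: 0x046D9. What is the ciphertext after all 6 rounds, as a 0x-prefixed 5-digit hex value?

s_0 = plaintext = 0x046D9
s_1 = Round(s_0, k_0) = 0x24EAA
s_2 = Round(s_1, k_1) = 0x3C6D9
s_3 = Round(s_2, k_2) = 0x6B4BC
s_4 = Round(s_3, k_3) = 0x5452B
s_5 = Round(s_4, k_4) = 0xEE843
s_6 = Round(s_5, k_5) = 0x73ABB

0x73ABB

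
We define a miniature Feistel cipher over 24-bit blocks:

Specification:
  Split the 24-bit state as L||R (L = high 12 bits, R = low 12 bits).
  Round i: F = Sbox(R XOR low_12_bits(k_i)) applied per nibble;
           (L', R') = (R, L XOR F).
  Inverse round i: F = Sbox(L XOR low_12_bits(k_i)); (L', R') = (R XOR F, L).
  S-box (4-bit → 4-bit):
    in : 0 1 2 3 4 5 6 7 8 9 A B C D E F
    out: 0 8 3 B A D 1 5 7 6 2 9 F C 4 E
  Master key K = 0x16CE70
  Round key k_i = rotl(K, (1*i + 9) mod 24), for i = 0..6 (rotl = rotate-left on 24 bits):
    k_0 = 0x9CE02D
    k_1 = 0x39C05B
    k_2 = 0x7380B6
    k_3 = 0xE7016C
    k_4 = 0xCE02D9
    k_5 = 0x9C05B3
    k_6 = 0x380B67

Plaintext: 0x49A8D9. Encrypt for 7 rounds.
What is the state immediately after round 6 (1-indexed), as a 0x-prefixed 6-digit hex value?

0xD5C252

s_0 = plaintext = 0x49A8D9
s_1 = Round(s_0, k_0) = 0x8D9370
s_2 = Round(s_1, k_1) = 0x3703E0
s_3 = Round(s_2, k_2) = 0x3E08A1
s_4 = Round(s_3, k_3) = 0x8A151C
s_5 = Round(s_4, k_4) = 0x51CD5C
s_6 = Round(s_5, k_5) = 0xD5C252
s_7 = Round(s_6, k_6) = 0x252BE1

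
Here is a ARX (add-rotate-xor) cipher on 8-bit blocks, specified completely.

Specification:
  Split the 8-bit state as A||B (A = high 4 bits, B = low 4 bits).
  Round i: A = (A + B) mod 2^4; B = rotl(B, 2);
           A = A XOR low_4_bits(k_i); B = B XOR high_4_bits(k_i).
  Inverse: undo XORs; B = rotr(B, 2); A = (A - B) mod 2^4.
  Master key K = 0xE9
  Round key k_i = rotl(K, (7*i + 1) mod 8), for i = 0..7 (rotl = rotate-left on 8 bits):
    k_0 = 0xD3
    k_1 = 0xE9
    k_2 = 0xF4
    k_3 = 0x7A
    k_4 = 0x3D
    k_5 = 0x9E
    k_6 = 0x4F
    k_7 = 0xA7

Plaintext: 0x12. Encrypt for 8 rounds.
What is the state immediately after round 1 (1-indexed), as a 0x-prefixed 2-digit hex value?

0x05

s_0 = plaintext = 0x12
s_1 = Round(s_0, k_0) = 0x05
s_2 = Round(s_1, k_1) = 0xCB
s_3 = Round(s_2, k_2) = 0x31
s_4 = Round(s_3, k_3) = 0xE3
s_5 = Round(s_4, k_4) = 0xCF
s_6 = Round(s_5, k_5) = 0x56
s_7 = Round(s_6, k_6) = 0x4D
s_8 = Round(s_7, k_7) = 0x6D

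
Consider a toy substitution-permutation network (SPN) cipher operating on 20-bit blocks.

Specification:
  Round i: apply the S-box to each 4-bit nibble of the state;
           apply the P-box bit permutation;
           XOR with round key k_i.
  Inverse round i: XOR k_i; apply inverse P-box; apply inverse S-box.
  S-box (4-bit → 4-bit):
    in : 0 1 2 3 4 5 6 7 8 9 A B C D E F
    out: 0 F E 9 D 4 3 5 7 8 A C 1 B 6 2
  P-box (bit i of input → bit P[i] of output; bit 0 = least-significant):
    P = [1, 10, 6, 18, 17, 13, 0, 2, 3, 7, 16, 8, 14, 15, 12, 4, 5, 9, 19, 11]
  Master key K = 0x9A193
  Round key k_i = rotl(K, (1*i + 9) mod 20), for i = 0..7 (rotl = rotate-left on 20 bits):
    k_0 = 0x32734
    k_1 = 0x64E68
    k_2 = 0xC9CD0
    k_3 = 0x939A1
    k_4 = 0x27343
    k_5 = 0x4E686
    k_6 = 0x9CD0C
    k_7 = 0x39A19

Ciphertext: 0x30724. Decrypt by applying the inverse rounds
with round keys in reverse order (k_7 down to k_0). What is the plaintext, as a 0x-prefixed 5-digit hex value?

s_0 = ciphertext = 0x30724
s_1 = InvRound(s_0, k_7) = 0x323BF
s_2 = InvRound(s_1, k_6) = 0x1DF86
s_3 = InvRound(s_2, k_5) = 0x95BF9
s_4 = InvRound(s_3, k_4) = 0x4986C
s_5 = InvRound(s_4, k_3) = 0x5F12B
s_6 = InvRound(s_5, k_2) = 0x431E8
s_7 = InvRound(s_6, k_1) = 0xA7A6F
s_8 = InvRound(s_7, k_0) = 0xB4458

0xB4458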